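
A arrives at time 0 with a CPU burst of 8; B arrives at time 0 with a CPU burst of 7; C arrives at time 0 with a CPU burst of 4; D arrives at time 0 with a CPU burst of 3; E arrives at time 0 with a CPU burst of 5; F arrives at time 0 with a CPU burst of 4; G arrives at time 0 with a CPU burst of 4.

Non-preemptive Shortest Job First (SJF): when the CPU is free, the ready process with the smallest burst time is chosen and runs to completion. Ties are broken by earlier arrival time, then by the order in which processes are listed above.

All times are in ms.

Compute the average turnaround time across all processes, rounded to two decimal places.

16.86

Gantt: | D 0-3 | C 3-7 | F 7-11 | G 11-15 | E 15-20 | B 20-27 | A 27-35 |
Completion: A=35  B=27  C=7  D=3  E=20  F=11  G=15
Turnaround (C−A): A=35  B=27  C=7  D=3  E=20  F=11  G=15
Turnaround times: A=35, B=27, C=7, D=3, E=20, F=11, G=15
Average turnaround = (35+27+7+3+20+11+15) / 7 = 118/7 = 16.86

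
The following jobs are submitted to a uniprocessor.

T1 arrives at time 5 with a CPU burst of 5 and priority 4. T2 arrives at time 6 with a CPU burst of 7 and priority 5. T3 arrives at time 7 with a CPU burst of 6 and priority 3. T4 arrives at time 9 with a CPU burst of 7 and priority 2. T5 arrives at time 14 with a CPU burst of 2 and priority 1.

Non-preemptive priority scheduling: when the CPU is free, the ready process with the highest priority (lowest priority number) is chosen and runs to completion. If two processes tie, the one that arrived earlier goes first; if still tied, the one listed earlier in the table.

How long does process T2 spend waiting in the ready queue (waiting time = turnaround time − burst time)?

19

Timeline: | idle 0-5 | T1 5-10 | T4 10-17 | T5 17-19 | T3 19-25 | T2 25-32 |
Completion: T1=10  T2=32  T3=25  T4=17  T5=19
Turnaround (C−A): T1=5  T2=26  T3=18  T4=8  T5=5
Waiting(T2) = turnaround − burst = 26 − 7 = 19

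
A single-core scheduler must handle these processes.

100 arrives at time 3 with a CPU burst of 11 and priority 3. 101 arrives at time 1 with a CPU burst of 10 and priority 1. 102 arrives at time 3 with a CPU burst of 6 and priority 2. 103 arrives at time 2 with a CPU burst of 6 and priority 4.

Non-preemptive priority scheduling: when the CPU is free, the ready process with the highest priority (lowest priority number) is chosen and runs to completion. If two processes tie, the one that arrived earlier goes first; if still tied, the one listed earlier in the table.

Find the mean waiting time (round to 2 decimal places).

Gantt: | idle 0-1 | 101 1-11 | 102 11-17 | 100 17-28 | 103 28-34 |
Completion: 100=28  101=11  102=17  103=34
Waiting times: 100=14, 101=0, 102=8, 103=26
Average waiting = (14+0+8+26) / 4 = 48/4 = 12.00

12.00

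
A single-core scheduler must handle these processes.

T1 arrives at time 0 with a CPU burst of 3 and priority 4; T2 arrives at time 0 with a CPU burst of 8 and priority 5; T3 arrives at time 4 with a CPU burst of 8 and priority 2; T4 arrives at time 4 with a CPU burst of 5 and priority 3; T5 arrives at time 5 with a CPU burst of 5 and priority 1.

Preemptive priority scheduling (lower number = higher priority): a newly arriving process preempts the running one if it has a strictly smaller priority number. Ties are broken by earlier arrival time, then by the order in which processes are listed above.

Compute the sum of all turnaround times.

Schedule: | T1 0-3 | T2 3-4 | T3 4-5 | T5 5-10 | T3 10-17 | T4 17-22 | T2 22-29 |
Completion: T1=3  T2=29  T3=17  T4=22  T5=10
Turnaround = completion − arrival: T1=3, T2=29, T3=13, T4=18, T5=5
Total turnaround = 3 + 29 + 13 + 18 + 5 = 68

68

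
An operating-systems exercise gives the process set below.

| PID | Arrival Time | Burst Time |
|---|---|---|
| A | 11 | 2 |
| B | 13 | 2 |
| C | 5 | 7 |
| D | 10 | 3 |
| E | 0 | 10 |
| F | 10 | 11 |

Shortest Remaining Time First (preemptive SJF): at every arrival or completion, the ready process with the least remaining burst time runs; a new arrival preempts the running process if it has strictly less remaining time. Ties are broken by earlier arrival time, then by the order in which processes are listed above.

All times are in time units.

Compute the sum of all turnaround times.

Gantt: | E 0-10 | D 10-13 | A 13-15 | B 15-17 | C 17-24 | F 24-35 |
Completion: A=15  B=17  C=24  D=13  E=10  F=35
Turnaround (C−A): A=4  B=4  C=19  D=3  E=10  F=25
Turnaround = completion − arrival: A=4, B=4, C=19, D=3, E=10, F=25
Total turnaround = 4 + 4 + 19 + 3 + 10 + 25 = 65

65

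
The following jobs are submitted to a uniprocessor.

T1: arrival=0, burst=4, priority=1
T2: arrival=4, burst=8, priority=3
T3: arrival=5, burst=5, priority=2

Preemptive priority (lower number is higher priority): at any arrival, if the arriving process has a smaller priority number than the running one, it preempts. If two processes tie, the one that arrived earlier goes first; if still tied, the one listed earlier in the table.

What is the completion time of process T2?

17

Gantt: | T1 0-4 | T2 4-5 | T3 5-10 | T2 10-17 |
Completion: T1=4  T2=17  T3=10
Turnaround (C−A): T1=4  T2=13  T3=5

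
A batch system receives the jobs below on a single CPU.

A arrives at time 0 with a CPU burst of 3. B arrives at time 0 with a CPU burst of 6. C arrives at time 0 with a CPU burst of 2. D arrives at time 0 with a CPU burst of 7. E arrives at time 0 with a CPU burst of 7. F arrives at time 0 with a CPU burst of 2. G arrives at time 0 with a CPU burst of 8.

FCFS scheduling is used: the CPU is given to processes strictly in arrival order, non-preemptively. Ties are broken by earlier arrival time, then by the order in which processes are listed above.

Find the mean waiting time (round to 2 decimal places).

13.29

Schedule: | A 0-3 | B 3-9 | C 9-11 | D 11-18 | E 18-25 | F 25-27 | G 27-35 |
Completion: A=3  B=9  C=11  D=18  E=25  F=27  G=35
Turnaround (C−A): A=3  B=9  C=11  D=18  E=25  F=27  G=35
Waiting times: A=0, B=3, C=9, D=11, E=18, F=25, G=27
Average waiting = (0+3+9+11+18+25+27) / 7 = 93/7 = 13.29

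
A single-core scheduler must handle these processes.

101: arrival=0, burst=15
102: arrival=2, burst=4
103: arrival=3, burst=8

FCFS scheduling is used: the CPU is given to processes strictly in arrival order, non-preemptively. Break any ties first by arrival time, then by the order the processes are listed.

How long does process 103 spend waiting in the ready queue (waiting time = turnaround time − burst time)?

16

Schedule: | 101 0-15 | 102 15-19 | 103 19-27 |
Completion: 101=15  102=19  103=27
Waiting(103) = turnaround − burst = 24 − 8 = 16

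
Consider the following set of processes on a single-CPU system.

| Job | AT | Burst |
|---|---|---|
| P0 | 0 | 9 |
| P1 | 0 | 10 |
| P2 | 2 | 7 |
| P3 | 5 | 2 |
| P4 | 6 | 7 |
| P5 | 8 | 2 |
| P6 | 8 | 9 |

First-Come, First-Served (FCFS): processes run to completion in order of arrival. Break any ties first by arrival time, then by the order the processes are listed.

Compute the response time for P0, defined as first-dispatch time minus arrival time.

0

Gantt: | P0 0-9 | P1 9-19 | P2 19-26 | P3 26-28 | P4 28-35 | P5 35-37 | P6 37-46 |
Completion: P0=9  P1=19  P2=26  P3=28  P4=35  P5=37  P6=46
Response(P0) = first start − arrival = 0 − 0 = 0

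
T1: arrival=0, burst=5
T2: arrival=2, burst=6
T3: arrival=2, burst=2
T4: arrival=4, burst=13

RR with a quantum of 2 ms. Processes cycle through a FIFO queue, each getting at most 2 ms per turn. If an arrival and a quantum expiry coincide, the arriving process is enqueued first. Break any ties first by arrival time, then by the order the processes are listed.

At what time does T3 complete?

6

Schedule: | T1 0-2 | T2 2-4 | T3 4-6 | T1 6-8 | T4 8-10 | T2 10-12 | T1 12-13 | T4 13-15 | T2 15-17 | T4 17-26 |
Completion: T1=13  T2=17  T3=6  T4=26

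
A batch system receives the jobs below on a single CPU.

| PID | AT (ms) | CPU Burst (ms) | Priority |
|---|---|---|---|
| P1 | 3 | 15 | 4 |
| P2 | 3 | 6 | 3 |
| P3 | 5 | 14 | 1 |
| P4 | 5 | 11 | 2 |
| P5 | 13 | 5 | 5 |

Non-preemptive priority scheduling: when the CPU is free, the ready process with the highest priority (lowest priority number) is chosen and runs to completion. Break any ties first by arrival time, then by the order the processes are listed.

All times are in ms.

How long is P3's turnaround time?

Timeline: | idle 0-3 | P2 3-9 | P3 9-23 | P4 23-34 | P1 34-49 | P5 49-54 |
Completion: P1=49  P2=9  P3=23  P4=34  P5=54
Turnaround (C−A): P1=46  P2=6  P3=18  P4=29  P5=41
Turnaround(P3) = completion − arrival = 23 − 5 = 18

18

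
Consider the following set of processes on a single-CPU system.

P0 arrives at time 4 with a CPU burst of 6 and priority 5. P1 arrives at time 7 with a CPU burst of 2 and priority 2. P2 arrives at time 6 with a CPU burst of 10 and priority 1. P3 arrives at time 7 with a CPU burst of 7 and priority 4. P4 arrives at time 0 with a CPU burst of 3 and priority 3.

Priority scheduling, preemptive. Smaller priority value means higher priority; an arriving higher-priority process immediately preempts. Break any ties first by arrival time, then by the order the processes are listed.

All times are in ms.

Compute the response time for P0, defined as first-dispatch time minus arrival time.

Gantt: | P4 0-3 | idle 3-4 | P0 4-6 | P2 6-16 | P1 16-18 | P3 18-25 | P0 25-29 |
Completion: P0=29  P1=18  P2=16  P3=25  P4=3
Response(P0) = first start − arrival = 4 − 4 = 0

0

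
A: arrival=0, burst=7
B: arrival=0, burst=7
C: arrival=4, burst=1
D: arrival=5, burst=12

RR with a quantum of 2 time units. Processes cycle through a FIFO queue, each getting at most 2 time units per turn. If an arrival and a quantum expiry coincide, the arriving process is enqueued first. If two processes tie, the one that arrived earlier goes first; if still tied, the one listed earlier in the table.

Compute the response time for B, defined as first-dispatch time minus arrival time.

Timeline: | A 0-2 | B 2-4 | A 4-6 | C 6-7 | B 7-9 | D 9-11 | A 11-13 | B 13-15 | D 15-17 | A 17-18 | B 18-19 | D 19-27 |
Completion: A=18  B=19  C=7  D=27
Response(B) = first start − arrival = 2 − 0 = 2

2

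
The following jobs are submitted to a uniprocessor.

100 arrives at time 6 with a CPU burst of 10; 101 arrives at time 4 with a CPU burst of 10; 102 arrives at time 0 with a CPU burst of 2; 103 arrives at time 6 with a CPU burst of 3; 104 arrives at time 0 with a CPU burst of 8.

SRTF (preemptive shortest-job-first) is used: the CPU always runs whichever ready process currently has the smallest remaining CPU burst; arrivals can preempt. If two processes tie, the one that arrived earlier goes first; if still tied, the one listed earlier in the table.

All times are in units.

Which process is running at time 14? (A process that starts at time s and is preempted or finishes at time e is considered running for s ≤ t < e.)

Timeline: | 102 0-2 | 104 2-6 | 103 6-9 | 104 9-13 | 101 13-23 | 100 23-33 |
Completion: 100=33  101=23  102=2  103=9  104=13
Turnaround (C−A): 100=27  101=19  102=2  103=3  104=13

101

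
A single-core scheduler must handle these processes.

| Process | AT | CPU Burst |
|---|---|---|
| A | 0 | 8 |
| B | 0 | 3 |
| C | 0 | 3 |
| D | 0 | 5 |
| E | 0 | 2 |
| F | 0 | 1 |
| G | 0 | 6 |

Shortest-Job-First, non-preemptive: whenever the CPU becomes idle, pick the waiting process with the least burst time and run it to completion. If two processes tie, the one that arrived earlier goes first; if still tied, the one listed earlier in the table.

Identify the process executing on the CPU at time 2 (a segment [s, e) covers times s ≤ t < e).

Timeline: | F 0-1 | E 1-3 | B 3-6 | C 6-9 | D 9-14 | G 14-20 | A 20-28 |
Completion: A=28  B=6  C=9  D=14  E=3  F=1  G=20
Turnaround (C−A): A=28  B=6  C=9  D=14  E=3  F=1  G=20

E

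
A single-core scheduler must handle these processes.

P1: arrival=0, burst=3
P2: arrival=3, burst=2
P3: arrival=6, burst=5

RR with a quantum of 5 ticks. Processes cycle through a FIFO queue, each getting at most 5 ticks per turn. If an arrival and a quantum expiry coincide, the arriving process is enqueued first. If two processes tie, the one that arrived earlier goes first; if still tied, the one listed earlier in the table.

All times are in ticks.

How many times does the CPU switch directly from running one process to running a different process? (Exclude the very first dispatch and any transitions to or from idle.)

Timeline: | P1 0-3 | P2 3-5 | idle 5-6 | P3 6-11 |
Completion: P1=3  P2=5  P3=11

1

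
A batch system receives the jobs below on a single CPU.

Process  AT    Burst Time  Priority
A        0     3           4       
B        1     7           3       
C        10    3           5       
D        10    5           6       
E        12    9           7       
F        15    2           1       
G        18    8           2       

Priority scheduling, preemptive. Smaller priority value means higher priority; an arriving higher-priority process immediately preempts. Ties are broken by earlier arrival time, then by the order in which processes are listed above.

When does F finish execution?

17

Schedule: | A 0-1 | B 1-8 | A 8-10 | C 10-13 | D 13-15 | F 15-17 | D 17-18 | G 18-26 | D 26-28 | E 28-37 |
Completion: A=10  B=8  C=13  D=28  E=37  F=17  G=26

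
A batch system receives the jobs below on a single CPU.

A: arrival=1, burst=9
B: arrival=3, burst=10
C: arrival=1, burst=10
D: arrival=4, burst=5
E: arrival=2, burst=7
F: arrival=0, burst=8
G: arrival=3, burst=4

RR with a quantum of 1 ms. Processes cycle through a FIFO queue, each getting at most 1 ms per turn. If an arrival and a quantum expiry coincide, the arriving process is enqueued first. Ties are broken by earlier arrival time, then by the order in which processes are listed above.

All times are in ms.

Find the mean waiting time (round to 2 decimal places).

Schedule: | F 0-1 | A 1-2 | C 2-3 | F 3-4 | E 4-5 | A 5-6 | B 6-7 | G 7-8 | C 8-9 | D 9-10 | F 10-11 | E 11-12 | A 12-13 | B 13-14 | G 14-15 | C 15-16 | D 16-17 | F 17-18 | E 18-19 | A 19-20 | B 20-21 | G 21-22 | C 22-23 | D 23-24 | F 24-25 | E 25-26 | A 26-27 | B 27-28 | G 28-29 | C 29-30 | D 30-31 | F 31-32 | E 32-33 | A 33-34 | B 34-35 | C 35-36 | D 36-37 | F 37-38 | E 38-39 | A 39-40 | B 40-41 | C 41-42 | F 42-43 | E 43-44 | A 44-45 | B 45-46 | C 46-47 | A 47-48 | B 48-49 | C 49-50 | B 50-51 | C 51-52 | B 52-53 |
Completion: A=48  B=53  C=52  D=37  E=44  F=43  G=29
Waiting times: A=38, B=40, C=41, D=28, E=35, F=35, G=22
Average waiting = (38+40+41+28+35+35+22) / 7 = 239/7 = 34.14

34.14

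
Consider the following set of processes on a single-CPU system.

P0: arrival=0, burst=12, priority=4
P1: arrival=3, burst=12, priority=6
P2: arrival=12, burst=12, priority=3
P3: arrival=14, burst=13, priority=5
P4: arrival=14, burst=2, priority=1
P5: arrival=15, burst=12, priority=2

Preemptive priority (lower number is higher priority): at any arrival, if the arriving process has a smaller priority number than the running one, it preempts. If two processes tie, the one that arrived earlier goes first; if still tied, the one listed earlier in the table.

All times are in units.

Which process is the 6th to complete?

P1

Gantt: | P0 0-12 | P2 12-14 | P4 14-16 | P5 16-28 | P2 28-38 | P3 38-51 | P1 51-63 |
Completion: P0=12  P1=63  P2=38  P3=51  P4=16  P5=28
Finish order: P0 → P4 → P5 → P2 → P3 → P1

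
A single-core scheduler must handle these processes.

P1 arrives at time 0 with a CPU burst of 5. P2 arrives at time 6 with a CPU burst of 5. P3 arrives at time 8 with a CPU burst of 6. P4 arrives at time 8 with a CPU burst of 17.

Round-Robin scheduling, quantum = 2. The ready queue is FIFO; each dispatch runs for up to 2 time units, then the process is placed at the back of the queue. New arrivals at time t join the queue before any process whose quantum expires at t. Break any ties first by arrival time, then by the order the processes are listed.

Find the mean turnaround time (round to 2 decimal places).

Schedule: | P1 0-5 | idle 5-6 | P2 6-8 | P3 8-10 | P4 10-12 | P2 12-14 | P3 14-16 | P4 16-18 | P2 18-19 | P3 19-21 | P4 21-34 |
Completion: P1=5  P2=19  P3=21  P4=34
Turnaround (C−A): P1=5  P2=13  P3=13  P4=26
Turnaround times: P1=5, P2=13, P3=13, P4=26
Average turnaround = (5+13+13+26) / 4 = 57/4 = 14.25

14.25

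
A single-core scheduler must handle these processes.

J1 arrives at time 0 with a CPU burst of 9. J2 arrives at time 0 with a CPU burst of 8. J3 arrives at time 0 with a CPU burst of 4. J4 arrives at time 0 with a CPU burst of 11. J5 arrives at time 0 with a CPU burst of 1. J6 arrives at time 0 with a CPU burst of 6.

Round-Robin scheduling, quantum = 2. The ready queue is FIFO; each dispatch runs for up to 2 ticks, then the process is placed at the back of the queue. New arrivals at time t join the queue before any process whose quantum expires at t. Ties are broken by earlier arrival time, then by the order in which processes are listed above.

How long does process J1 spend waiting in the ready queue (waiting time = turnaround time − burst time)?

Schedule: | J1 0-2 | J2 2-4 | J3 4-6 | J4 6-8 | J5 8-9 | J6 9-11 | J1 11-13 | J2 13-15 | J3 15-17 | J4 17-19 | J6 19-21 | J1 21-23 | J2 23-25 | J4 25-27 | J6 27-29 | J1 29-31 | J2 31-33 | J4 33-35 | J1 35-36 | J4 36-39 |
Completion: J1=36  J2=33  J3=17  J4=39  J5=9  J6=29
Turnaround (C−A): J1=36  J2=33  J3=17  J4=39  J5=9  J6=29
Waiting(J1) = turnaround − burst = 36 − 9 = 27

27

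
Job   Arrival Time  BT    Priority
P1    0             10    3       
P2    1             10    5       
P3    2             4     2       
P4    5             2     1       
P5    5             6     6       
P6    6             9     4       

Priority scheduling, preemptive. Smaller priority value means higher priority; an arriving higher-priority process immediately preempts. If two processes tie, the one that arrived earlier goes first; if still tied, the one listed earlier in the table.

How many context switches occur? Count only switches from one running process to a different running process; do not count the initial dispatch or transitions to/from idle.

7

Timeline: | P1 0-2 | P3 2-5 | P4 5-7 | P3 7-8 | P1 8-16 | P6 16-25 | P2 25-35 | P5 35-41 |
Completion: P1=16  P2=35  P3=8  P4=7  P5=41  P6=25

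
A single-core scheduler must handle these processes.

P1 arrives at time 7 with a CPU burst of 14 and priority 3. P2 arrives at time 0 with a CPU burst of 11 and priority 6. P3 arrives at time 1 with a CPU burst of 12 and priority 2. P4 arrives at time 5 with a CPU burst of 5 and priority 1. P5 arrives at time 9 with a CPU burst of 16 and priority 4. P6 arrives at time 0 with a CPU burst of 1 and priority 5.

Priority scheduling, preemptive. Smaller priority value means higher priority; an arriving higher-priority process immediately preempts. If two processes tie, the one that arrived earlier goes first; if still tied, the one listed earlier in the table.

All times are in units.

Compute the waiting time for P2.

Timeline: | P6 0-1 | P3 1-5 | P4 5-10 | P3 10-18 | P1 18-32 | P5 32-48 | P2 48-59 |
Completion: P1=32  P2=59  P3=18  P4=10  P5=48  P6=1
Turnaround (C−A): P1=25  P2=59  P3=17  P4=5  P5=39  P6=1
Waiting(P2) = turnaround − burst = 59 − 11 = 48

48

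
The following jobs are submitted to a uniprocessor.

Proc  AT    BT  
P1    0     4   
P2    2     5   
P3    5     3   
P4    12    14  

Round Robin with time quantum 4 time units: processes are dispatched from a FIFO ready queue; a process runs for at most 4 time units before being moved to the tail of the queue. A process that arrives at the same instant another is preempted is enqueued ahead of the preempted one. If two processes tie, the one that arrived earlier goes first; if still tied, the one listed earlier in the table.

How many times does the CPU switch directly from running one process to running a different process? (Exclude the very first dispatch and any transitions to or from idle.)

4

Gantt: | P1 0-4 | P2 4-8 | P3 8-11 | P2 11-12 | P4 12-26 |
Completion: P1=4  P2=12  P3=11  P4=26
Turnaround (C−A): P1=4  P2=10  P3=6  P4=14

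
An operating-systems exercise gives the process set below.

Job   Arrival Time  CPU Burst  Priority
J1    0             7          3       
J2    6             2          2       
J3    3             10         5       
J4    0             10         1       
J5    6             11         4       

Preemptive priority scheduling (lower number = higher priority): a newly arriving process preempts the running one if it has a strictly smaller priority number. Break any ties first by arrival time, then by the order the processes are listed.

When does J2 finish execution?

Timeline: | J4 0-10 | J2 10-12 | J1 12-19 | J5 19-30 | J3 30-40 |
Completion: J1=19  J2=12  J3=40  J4=10  J5=30
Turnaround (C−A): J1=19  J2=6  J3=37  J4=10  J5=24

12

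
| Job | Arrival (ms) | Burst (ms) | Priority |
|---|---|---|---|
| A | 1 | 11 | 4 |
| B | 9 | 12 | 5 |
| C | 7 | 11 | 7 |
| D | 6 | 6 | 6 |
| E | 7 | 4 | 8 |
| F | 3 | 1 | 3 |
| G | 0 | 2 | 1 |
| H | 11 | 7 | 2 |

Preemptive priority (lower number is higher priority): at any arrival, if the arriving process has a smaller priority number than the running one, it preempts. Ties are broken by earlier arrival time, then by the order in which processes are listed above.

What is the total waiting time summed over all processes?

Schedule: | G 0-2 | A 2-3 | F 3-4 | A 4-11 | H 11-18 | A 18-21 | B 21-33 | D 33-39 | C 39-50 | E 50-54 |
Completion: A=21  B=33  C=50  D=39  E=54  F=4  G=2  H=18
Turnaround (C−A): A=20  B=24  C=43  D=33  E=47  F=1  G=2  H=7
Waiting = turnaround − burst: A=9, B=12, C=32, D=27, E=43, F=0, G=0, H=0
Total waiting = 9 + 12 + 32 + 27 + 43 + 0 + 0 + 0 = 123

123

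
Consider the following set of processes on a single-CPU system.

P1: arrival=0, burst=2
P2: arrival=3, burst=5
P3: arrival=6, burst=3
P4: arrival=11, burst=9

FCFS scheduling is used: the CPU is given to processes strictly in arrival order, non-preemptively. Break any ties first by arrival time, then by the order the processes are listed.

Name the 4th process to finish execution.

Timeline: | P1 0-2 | idle 2-3 | P2 3-8 | P3 8-11 | P4 11-20 |
Completion: P1=2  P2=8  P3=11  P4=20
Turnaround (C−A): P1=2  P2=5  P3=5  P4=9
Finish order: P1 → P2 → P3 → P4

P4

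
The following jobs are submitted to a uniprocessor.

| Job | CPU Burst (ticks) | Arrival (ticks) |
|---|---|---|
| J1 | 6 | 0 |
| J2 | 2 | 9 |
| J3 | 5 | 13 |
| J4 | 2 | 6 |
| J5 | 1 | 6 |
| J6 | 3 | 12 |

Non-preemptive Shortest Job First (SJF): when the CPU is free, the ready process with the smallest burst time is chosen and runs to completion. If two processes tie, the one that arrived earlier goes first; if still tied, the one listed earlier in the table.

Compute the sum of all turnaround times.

22

Schedule: | J1 0-6 | J5 6-7 | J4 7-9 | J2 9-11 | idle 11-12 | J6 12-15 | J3 15-20 |
Completion: J1=6  J2=11  J3=20  J4=9  J5=7  J6=15
Turnaround (C−A): J1=6  J2=2  J3=7  J4=3  J5=1  J6=3
Turnaround = completion − arrival: J1=6, J2=2, J3=7, J4=3, J5=1, J6=3
Total turnaround = 6 + 2 + 7 + 3 + 1 + 3 = 22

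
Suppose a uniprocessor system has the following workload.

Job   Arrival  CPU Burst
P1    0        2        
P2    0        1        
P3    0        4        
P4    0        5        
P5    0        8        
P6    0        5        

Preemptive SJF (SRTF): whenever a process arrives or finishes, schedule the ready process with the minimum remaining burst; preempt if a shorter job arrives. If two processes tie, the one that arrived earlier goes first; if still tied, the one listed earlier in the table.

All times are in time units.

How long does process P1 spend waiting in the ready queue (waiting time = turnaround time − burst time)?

Timeline: | P2 0-1 | P1 1-3 | P3 3-7 | P4 7-12 | P6 12-17 | P5 17-25 |
Completion: P1=3  P2=1  P3=7  P4=12  P5=25  P6=17
Waiting(P1) = turnaround − burst = 3 − 2 = 1

1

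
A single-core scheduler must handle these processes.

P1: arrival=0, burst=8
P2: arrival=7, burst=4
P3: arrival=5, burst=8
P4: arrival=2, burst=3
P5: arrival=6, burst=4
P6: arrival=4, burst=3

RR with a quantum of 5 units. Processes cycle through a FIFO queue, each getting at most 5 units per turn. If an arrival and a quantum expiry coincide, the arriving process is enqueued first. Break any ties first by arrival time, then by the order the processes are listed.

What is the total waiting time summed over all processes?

Timeline: | P1 0-5 | P4 5-8 | P6 8-11 | P3 11-16 | P1 16-19 | P5 19-23 | P2 23-27 | P3 27-30 |
Completion: P1=19  P2=27  P3=30  P4=8  P5=23  P6=11
Turnaround (C−A): P1=19  P2=20  P3=25  P4=6  P5=17  P6=7
Waiting = turnaround − burst: P1=11, P2=16, P3=17, P4=3, P5=13, P6=4
Total waiting = 11 + 16 + 17 + 3 + 13 + 4 = 64

64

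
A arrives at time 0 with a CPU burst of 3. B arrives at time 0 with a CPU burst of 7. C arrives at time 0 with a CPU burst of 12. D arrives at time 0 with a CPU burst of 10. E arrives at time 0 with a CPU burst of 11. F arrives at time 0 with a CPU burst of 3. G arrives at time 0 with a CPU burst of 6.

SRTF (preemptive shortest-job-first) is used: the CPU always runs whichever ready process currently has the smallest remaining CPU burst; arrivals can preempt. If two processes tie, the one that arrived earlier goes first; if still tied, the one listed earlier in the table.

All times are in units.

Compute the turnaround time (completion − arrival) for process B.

Gantt: | A 0-3 | F 3-6 | G 6-12 | B 12-19 | D 19-29 | E 29-40 | C 40-52 |
Completion: A=3  B=19  C=52  D=29  E=40  F=6  G=12
Turnaround (C−A): A=3  B=19  C=52  D=29  E=40  F=6  G=12
Turnaround(B) = completion − arrival = 19 − 0 = 19

19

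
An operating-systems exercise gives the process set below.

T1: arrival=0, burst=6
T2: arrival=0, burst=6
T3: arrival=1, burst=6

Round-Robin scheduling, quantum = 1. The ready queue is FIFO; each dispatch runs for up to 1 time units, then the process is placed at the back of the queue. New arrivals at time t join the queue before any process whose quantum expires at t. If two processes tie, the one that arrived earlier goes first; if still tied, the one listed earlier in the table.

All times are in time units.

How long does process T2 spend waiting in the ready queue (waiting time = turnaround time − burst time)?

Timeline: | T1 0-1 | T2 1-2 | T3 2-3 | T1 3-4 | T2 4-5 | T3 5-6 | T1 6-7 | T2 7-8 | T3 8-9 | T1 9-10 | T2 10-11 | T3 11-12 | T1 12-13 | T2 13-14 | T3 14-15 | T1 15-16 | T2 16-17 | T3 17-18 |
Completion: T1=16  T2=17  T3=18
Waiting(T2) = turnaround − burst = 17 − 6 = 11

11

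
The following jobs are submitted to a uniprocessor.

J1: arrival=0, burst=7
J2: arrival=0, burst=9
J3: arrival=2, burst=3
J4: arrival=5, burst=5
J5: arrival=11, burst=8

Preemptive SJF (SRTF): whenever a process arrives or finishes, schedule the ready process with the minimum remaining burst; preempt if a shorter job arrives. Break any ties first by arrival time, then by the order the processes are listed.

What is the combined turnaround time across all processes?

Timeline: | J1 0-2 | J3 2-5 | J1 5-10 | J4 10-15 | J5 15-23 | J2 23-32 |
Completion: J1=10  J2=32  J3=5  J4=15  J5=23
Turnaround = completion − arrival: J1=10, J2=32, J3=3, J4=10, J5=12
Total turnaround = 10 + 32 + 3 + 10 + 12 = 67

67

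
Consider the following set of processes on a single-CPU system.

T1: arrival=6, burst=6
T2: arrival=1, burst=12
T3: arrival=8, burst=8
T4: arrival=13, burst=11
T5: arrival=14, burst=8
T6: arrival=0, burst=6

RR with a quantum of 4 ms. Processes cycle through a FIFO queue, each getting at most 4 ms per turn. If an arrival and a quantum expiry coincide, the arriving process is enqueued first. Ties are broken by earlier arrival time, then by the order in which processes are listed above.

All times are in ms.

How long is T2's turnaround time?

Gantt: | T6 0-4 | T2 4-8 | T6 8-10 | T1 10-14 | T3 14-18 | T2 18-22 | T4 22-26 | T5 26-30 | T1 30-32 | T3 32-36 | T2 36-40 | T4 40-44 | T5 44-48 | T4 48-51 |
Completion: T1=32  T2=40  T3=36  T4=51  T5=48  T6=10
Turnaround (C−A): T1=26  T2=39  T3=28  T4=38  T5=34  T6=10
Turnaround(T2) = completion − arrival = 40 − 1 = 39

39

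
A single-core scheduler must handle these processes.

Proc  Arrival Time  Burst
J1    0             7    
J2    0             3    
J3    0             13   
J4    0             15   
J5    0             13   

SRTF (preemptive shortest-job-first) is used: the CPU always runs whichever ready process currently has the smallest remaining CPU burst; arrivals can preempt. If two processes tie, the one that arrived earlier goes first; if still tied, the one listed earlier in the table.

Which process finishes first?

J2

Timeline: | J2 0-3 | J1 3-10 | J3 10-23 | J5 23-36 | J4 36-51 |
Completion: J1=10  J2=3  J3=23  J4=51  J5=36
Turnaround (C−A): J1=10  J2=3  J3=23  J4=51  J5=36
Finish order: J2 → J1 → J3 → J5 → J4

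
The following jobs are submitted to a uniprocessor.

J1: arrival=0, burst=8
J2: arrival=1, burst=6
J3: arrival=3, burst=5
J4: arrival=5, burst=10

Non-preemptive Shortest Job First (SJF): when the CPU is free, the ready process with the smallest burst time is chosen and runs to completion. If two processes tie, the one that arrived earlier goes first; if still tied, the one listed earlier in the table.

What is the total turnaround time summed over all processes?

Timeline: | J1 0-8 | J3 8-13 | J2 13-19 | J4 19-29 |
Completion: J1=8  J2=19  J3=13  J4=29
Turnaround = completion − arrival: J1=8, J2=18, J3=10, J4=24
Total turnaround = 8 + 18 + 10 + 24 = 60

60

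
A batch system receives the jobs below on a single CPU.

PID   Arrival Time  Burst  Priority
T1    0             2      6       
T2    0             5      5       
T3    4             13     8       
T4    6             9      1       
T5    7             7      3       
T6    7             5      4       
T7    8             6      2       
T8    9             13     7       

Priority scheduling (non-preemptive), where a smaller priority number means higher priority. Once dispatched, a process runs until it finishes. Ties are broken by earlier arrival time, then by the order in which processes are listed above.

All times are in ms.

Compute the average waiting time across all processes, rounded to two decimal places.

14.88

Timeline: | T2 0-5 | T1 5-7 | T4 7-16 | T7 16-22 | T5 22-29 | T6 29-34 | T8 34-47 | T3 47-60 |
Completion: T1=7  T2=5  T3=60  T4=16  T5=29  T6=34  T7=22  T8=47
Turnaround (C−A): T1=7  T2=5  T3=56  T4=10  T5=22  T6=27  T7=14  T8=38
Waiting times: T1=5, T2=0, T3=43, T4=1, T5=15, T6=22, T7=8, T8=25
Average waiting = (5+0+43+1+15+22+8+25) / 8 = 119/8 = 14.88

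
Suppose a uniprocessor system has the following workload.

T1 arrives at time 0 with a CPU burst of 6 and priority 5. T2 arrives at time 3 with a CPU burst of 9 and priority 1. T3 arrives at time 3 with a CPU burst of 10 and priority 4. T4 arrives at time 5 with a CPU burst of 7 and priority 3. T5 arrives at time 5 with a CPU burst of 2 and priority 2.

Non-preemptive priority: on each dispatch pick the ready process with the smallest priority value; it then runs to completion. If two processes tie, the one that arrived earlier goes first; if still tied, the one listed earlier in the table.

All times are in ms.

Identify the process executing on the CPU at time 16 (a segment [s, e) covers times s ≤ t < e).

Gantt: | T1 0-6 | T2 6-15 | T5 15-17 | T4 17-24 | T3 24-34 |
Completion: T1=6  T2=15  T3=34  T4=24  T5=17
Turnaround (C−A): T1=6  T2=12  T3=31  T4=19  T5=12

T5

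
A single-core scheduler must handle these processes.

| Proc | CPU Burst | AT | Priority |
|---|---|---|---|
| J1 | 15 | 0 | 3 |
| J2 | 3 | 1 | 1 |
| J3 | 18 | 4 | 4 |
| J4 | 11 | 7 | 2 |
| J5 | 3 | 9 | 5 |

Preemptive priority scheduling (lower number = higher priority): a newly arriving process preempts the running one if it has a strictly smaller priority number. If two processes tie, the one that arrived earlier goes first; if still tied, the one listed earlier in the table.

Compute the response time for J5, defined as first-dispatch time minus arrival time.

Timeline: | J1 0-1 | J2 1-4 | J1 4-7 | J4 7-18 | J1 18-29 | J3 29-47 | J5 47-50 |
Completion: J1=29  J2=4  J3=47  J4=18  J5=50
Turnaround (C−A): J1=29  J2=3  J3=43  J4=11  J5=41
Response(J5) = first start − arrival = 47 − 9 = 38

38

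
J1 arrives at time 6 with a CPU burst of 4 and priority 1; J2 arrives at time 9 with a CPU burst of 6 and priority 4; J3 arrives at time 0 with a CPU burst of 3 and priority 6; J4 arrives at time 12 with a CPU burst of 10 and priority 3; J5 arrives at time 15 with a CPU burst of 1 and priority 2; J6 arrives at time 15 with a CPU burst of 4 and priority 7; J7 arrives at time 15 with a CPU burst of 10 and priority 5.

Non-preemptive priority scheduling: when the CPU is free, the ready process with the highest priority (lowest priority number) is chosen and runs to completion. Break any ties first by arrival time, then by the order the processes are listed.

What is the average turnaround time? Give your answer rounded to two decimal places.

Gantt: | J3 0-3 | idle 3-6 | J1 6-10 | J2 10-16 | J5 16-17 | J4 17-27 | J7 27-37 | J6 37-41 |
Completion: J1=10  J2=16  J3=3  J4=27  J5=17  J6=41  J7=37
Turnaround (C−A): J1=4  J2=7  J3=3  J4=15  J5=2  J6=26  J7=22
Turnaround times: J1=4, J2=7, J3=3, J4=15, J5=2, J6=26, J7=22
Average turnaround = (4+7+3+15+2+26+22) / 7 = 79/7 = 11.29

11.29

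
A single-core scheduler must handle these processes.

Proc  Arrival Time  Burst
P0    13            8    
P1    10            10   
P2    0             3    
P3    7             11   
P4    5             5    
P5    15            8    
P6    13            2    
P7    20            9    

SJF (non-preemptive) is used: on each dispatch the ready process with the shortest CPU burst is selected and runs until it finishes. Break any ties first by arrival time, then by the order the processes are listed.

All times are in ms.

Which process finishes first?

Schedule: | P2 0-3 | idle 3-5 | P4 5-10 | P1 10-20 | P6 20-22 | P0 22-30 | P5 30-38 | P7 38-47 | P3 47-58 |
Completion: P0=30  P1=20  P2=3  P3=58  P4=10  P5=38  P6=22  P7=47
Turnaround (C−A): P0=17  P1=10  P2=3  P3=51  P4=5  P5=23  P6=9  P7=27
Finish order: P2 → P4 → P1 → P6 → P0 → P5 → P7 → P3

P2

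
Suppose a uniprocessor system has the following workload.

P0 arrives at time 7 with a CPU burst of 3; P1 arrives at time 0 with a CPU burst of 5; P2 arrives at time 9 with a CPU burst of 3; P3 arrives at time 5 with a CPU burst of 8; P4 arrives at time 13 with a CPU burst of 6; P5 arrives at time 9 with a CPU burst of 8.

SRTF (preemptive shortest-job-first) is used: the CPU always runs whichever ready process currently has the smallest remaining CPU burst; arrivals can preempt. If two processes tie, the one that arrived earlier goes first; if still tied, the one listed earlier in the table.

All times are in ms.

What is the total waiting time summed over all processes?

29

Timeline: | P1 0-5 | P3 5-7 | P0 7-10 | P2 10-13 | P3 13-19 | P4 19-25 | P5 25-33 |
Completion: P0=10  P1=5  P2=13  P3=19  P4=25  P5=33
Turnaround (C−A): P0=3  P1=5  P2=4  P3=14  P4=12  P5=24
Waiting = turnaround − burst: P0=0, P1=0, P2=1, P3=6, P4=6, P5=16
Total waiting = 0 + 0 + 1 + 6 + 6 + 16 = 29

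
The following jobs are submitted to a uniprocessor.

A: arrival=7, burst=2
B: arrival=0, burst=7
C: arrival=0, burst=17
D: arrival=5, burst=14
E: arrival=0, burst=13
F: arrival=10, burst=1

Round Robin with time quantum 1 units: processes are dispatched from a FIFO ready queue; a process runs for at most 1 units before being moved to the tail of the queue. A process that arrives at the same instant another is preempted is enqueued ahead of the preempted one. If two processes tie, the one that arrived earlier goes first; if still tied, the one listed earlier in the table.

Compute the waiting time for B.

Gantt: | B 0-1 | C 1-2 | E 2-3 | B 3-4 | C 4-5 | E 5-6 | B 6-7 | D 7-8 | C 8-9 | E 9-10 | A 10-11 | B 11-12 | D 12-13 | C 13-14 | F 14-15 | E 15-16 | A 16-17 | B 17-18 | D 18-19 | C 19-20 | E 20-21 | B 21-22 | D 22-23 | C 23-24 | E 24-25 | B 25-26 | D 26-27 | C 27-28 | E 28-29 | D 29-30 | C 30-31 | E 31-32 | D 32-33 | C 33-34 | E 34-35 | D 35-36 | C 36-37 | E 37-38 | D 38-39 | C 39-40 | E 40-41 | D 41-42 | C 42-43 | E 43-44 | D 44-45 | C 45-46 | E 46-47 | D 47-48 | C 48-49 | D 49-50 | C 50-51 | D 51-52 | C 52-54 |
Completion: A=17  B=26  C=54  D=52  E=47  F=15
Turnaround (C−A): A=10  B=26  C=54  D=47  E=47  F=5
Waiting(B) = turnaround − burst = 26 − 7 = 19

19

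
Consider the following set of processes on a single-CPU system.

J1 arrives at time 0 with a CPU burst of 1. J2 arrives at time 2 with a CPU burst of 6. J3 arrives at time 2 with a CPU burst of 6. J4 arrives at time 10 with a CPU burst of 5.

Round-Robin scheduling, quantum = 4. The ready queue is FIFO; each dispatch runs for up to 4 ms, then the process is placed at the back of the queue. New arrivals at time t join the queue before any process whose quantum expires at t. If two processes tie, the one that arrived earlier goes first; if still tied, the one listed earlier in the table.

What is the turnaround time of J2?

Timeline: | J1 0-1 | idle 1-2 | J2 2-6 | J3 6-10 | J2 10-12 | J4 12-16 | J3 16-18 | J4 18-19 |
Completion: J1=1  J2=12  J3=18  J4=19
Turnaround (C−A): J1=1  J2=10  J3=16  J4=9
Turnaround(J2) = completion − arrival = 12 − 2 = 10

10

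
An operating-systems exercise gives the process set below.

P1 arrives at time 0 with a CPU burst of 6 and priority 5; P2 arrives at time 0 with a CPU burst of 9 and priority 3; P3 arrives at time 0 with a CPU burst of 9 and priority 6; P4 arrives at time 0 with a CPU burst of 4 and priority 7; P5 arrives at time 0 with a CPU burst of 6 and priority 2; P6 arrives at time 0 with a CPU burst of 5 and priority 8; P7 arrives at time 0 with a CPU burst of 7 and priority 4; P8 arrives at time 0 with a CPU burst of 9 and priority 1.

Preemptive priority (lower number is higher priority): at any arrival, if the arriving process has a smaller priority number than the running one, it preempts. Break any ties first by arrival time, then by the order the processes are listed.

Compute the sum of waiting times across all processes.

Gantt: | P8 0-9 | P5 9-15 | P2 15-24 | P7 24-31 | P1 31-37 | P3 37-46 | P4 46-50 | P6 50-55 |
Completion: P1=37  P2=24  P3=46  P4=50  P5=15  P6=55  P7=31  P8=9
Turnaround (C−A): P1=37  P2=24  P3=46  P4=50  P5=15  P6=55  P7=31  P8=9
Waiting = turnaround − burst: P1=31, P2=15, P3=37, P4=46, P5=9, P6=50, P7=24, P8=0
Total waiting = 31 + 15 + 37 + 46 + 9 + 50 + 24 + 0 = 212

212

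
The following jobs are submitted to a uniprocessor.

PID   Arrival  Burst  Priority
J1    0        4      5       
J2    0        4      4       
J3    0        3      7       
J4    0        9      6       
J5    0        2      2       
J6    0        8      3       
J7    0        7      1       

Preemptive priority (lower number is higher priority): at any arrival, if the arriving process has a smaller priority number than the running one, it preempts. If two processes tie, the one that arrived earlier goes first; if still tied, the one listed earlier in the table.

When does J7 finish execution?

7

Timeline: | J7 0-7 | J5 7-9 | J6 9-17 | J2 17-21 | J1 21-25 | J4 25-34 | J3 34-37 |
Completion: J1=25  J2=21  J3=37  J4=34  J5=9  J6=17  J7=7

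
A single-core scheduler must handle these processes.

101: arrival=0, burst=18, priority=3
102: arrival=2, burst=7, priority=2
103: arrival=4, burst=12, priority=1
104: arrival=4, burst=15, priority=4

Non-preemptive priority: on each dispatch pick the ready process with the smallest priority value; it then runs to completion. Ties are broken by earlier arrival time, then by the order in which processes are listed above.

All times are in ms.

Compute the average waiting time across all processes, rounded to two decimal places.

18.75

Timeline: | 101 0-18 | 103 18-30 | 102 30-37 | 104 37-52 |
Completion: 101=18  102=37  103=30  104=52
Waiting times: 101=0, 102=28, 103=14, 104=33
Average waiting = (0+28+14+33) / 4 = 75/4 = 18.75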